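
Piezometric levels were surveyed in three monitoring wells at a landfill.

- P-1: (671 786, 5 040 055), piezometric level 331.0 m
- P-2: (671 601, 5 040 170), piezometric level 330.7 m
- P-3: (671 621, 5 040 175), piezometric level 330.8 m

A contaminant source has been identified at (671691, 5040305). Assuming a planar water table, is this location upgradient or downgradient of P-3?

upgradient

Differences from P-1: to P-2 (Δx, Δy, Δh) = (-185, 115, -0.3); to P-3 = (-165, 120, -0.2).
Solve a·Δx + b·Δy = Δh: det = (-185)·120 − (-165)·115 = -3225.
∂h/∂x = [(-0.3)·120 − (-0.2)·115] / -3225 = +0.004031
∂h/∂y = [(-185)·(-0.2) − (-165)·(-0.3)] / -3225 = +0.003876
Head at (671691, 5040305) = 331.0 + (+0.004031)·(-95) + (+0.003876)·(250) = 331.59 m.
That is higher than the 330.8 m at P-3, so the point is upgradient.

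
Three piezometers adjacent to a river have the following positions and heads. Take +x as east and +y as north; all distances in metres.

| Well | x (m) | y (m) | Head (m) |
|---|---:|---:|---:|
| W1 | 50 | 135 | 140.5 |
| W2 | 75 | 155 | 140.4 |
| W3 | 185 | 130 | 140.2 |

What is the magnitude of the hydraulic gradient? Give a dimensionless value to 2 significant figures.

With h = a·x + b·y + c and W1 as origin, the differences give:
  25·a + 20·b = -0.1
  135·a + (-5)·b = -0.3
Eliminate b (×(-5) and ×20, subtract): -2825·a = 6.50 → a = ∂h/∂x = -0.002301
Back-substitute: b = ∂h/∂y = -0.002124.
|∇h| = √(-0.002301² + -0.002124²) = 0.003131

0.0031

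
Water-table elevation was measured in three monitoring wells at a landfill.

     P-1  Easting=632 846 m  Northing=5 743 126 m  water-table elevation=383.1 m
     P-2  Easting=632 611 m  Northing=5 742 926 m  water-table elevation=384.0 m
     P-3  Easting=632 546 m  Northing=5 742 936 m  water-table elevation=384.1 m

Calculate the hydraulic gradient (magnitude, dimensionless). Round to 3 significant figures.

0.00296

Taking P-1 as reference: P-2−P-1 = (-235, -200, +0.9); P-3−P-1 = (-300, -190, +1.0).
Solve a·Δx + b·Δy = Δh: det = (-235)·(-190) − (-300)·(-200) = -15350.
∂h/∂x = [(+0.9)·(-190) − (+1.0)·(-200)] / -15350 = -0.001889
∂h/∂y = [(-235)·(+1.0) − (-300)·(+0.9)] / -15350 = -0.002280
|∇h| = √(-0.001889² + -0.002280²) = 0.002961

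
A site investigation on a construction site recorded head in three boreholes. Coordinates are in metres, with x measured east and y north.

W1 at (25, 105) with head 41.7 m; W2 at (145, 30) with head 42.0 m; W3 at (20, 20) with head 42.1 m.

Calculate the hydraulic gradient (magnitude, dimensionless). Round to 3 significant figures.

With h = a·x + b·y + c and W1 as origin, the differences give:
  120·a + (-75)·b = +0.3
  (-5)·a + (-85)·b = +0.4
Eliminate b (×(-85) and ×(-75), subtract): -10575·a = 4.50 → a = ∂h/∂x = -0.0004255
Back-substitute: b = ∂h/∂y = -0.004681.
|∇h| = √(-0.0004255² + -0.004681²) = 0.0047

0.00470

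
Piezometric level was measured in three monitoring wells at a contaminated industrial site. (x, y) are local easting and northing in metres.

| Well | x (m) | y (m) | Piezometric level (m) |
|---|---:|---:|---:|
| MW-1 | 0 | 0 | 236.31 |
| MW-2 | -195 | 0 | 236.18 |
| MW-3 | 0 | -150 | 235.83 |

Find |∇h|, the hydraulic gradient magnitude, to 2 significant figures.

0.0033

∂h/∂x = (236.18 − 236.31) / (-195 − 0) = +0.0006667
∂h/∂y = (235.83 − 236.31) / (-150 − 0) = +0.003200
|∇h| = √(0.0006667² + 0.003200²) = 0.003269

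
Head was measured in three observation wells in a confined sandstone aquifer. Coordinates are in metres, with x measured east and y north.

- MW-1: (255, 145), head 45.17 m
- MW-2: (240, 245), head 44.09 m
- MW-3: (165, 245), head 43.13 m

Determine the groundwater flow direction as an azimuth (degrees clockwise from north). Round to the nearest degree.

Differences from MW-1: to MW-2 (Δx, Δy, Δh) = (-15, 100, -1.08); to MW-3 = (-90, 100, -2.04).
Solve a·Δx + b·Δy = Δh: det = (-15)·100 − (-90)·100 = 7500.
∂h/∂x = [(-1.08)·100 − (-2.04)·100] / 7500 = +0.01280
∂h/∂y = [(-15)·(-2.04) − (-90)·(-1.08)] / 7500 = -0.008880
Flow direction (−∇h) has components (-0.01280 E, +0.008880 N).
Azimuth = atan2(E, N) = atan2(-0.01280, +0.008880) = 304.8° ≈ 305°.

305°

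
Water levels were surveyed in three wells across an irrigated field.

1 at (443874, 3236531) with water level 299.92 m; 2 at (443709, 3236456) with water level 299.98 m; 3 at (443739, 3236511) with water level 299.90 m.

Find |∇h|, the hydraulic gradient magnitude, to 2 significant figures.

With h = a·x + b·y + c and 1 as origin, the differences give:
  (-165)·a + (-75)·b = +0.06
  (-135)·a + (-20)·b = -0.02
Eliminate b (×(-20) and ×(-75), subtract): -6825·a = -2.700 → a = ∂h/∂x = +0.0003956
Back-substitute: b = ∂h/∂y = -0.001670.
|∇h| = √(0.0003956² + -0.001670²) = 0.001716

0.0017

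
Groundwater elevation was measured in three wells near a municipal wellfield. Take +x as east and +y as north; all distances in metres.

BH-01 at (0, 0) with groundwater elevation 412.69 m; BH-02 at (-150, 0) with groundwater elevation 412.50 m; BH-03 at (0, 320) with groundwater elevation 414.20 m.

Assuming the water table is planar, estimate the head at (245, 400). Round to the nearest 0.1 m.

∂h/∂x = (412.50 − 412.69) / (-150 − 0) = +0.001267
∂h/∂y = (414.20 − 412.69) / (320 − 0) = +0.004719
h(245, 400) = 412.69 + (+0.001267)·(245) + (+0.004719)·(400) = 412.69 +0.310 +1.887 = 414.888 m.

414.9 m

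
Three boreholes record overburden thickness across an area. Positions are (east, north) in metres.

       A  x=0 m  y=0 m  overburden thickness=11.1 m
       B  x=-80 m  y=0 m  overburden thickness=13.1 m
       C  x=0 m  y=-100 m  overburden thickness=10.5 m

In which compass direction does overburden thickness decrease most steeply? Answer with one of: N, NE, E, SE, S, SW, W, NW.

E

∂d/∂x = (13.1 − 11.1) / (-80 − 0) = -0.02500
∂d/∂y = (10.5 − 11.1) / (-100 − 0) = +0.006000
Steepest decrease is along −∇f = (+0.02500 E, -0.006000 N) → east.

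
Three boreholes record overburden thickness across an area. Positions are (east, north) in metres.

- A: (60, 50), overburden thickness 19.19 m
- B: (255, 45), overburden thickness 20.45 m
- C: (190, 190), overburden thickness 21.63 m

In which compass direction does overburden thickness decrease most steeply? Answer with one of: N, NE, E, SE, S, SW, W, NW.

SW

With d = a·x + b·y + c and A as origin, the differences give:
  195·a + (-5)·b = +1.26
  130·a + 140·b = +2.44
Eliminate b (×140 and ×(-5), subtract): 27950·a = 188.600 → a = ∂d/∂x = +0.006748
Back-substitute: b = ∂d/∂y = +0.01116.
Steepest decrease is along −∇f = (-0.006748 E, -0.01116 N) → southwest.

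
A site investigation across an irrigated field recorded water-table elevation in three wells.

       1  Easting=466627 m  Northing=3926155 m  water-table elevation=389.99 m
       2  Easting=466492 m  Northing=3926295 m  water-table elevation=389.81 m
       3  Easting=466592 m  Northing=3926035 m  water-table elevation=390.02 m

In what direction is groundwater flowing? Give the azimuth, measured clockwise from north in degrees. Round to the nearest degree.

Differences from 1: to 2 (Δx, Δy, Δh) = (-135, 140, -0.18); to 3 = (-35, -120, +0.03).
Determinant of the coordinate differences = (-135)·(-120) − (-35)·140 = 21100.
∂h/∂x = [(-0.18)·(-120) − (+0.03)·140] / 21100 = +0.0008246
∂h/∂y = [(-135)·(+0.03) − (-35)·(-0.18)] / 21100 = -0.0004905
Flow direction (−∇h) has components (-0.0008246 E, +0.0004905 N).
Azimuth = atan2(E, N) = atan2(-0.0008246, +0.0004905) = 300.7° ≈ 301°.

301°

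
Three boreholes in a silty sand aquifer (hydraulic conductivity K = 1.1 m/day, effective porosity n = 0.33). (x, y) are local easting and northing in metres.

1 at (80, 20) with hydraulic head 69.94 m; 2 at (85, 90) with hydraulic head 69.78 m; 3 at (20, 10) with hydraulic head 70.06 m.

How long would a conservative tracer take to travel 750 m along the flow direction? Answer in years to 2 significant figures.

Differences from 1: to 2 (Δx, Δy, Δh) = (5, 70, -0.16); to 3 = (-60, -10, +0.12).
Solve a·Δx + b·Δy = Δh: det = 5·(-10) − (-60)·70 = 4150.
∂h/∂x = [(-0.16)·(-10) − (+0.12)·70] / 4150 = -0.001639
∂h/∂y = [5·(+0.12) − (-60)·(-0.16)] / 4150 = -0.002169
|∇h| = √(-0.001639² + -0.002169²) = 0.002719
Seepage velocity v = K·i/n = 1.1 × 0.002719 / 0.33 = 0.009063 m/day.
t = 750 / 0.009063 = 8.275e+04 days = 227 years.

230 years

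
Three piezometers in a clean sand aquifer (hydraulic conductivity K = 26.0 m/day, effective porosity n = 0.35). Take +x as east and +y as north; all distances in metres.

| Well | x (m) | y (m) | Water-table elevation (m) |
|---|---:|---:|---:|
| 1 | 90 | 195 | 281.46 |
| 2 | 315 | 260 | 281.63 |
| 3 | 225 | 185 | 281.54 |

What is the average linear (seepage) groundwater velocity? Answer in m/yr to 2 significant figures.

Taking 1 as reference: 2−1 = (225, 65, +0.17); 3−1 = (135, -10, +0.08).
Solve a·Δx + b·Δy = Δh: det = 225·(-10) − 135·65 = -11025.
∂h/∂x = [(+0.17)·(-10) − (+0.08)·65] / -11025 = +0.0006259
∂h/∂y = [225·(+0.08) − 135·(+0.17)] / -11025 = +0.0004490
|∇h| = √(0.0006259² + 0.0004490²) = 0.0007703
Seepage velocity v = K·i/n = 26.0 × 0.0007703 / 0.35 = 0.05722 m/day = 20.9 m/yr.

21 m/yr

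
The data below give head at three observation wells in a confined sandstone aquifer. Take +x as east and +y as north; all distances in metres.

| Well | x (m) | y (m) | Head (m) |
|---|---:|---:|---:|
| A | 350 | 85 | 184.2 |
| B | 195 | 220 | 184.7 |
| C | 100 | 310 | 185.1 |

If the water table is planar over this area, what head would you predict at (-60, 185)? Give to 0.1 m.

Differences from A: to B (Δx, Δy, Δh) = (-155, 135, +0.5); to C = (-250, 225, +0.9).
Solve a·Δx + b·Δy = Δh: det = (-155)·225 − (-250)·135 = -1125.
∂h/∂x = [(+0.5)·225 − (+0.9)·135] / -1125 = +0.008000
∂h/∂y = [(-155)·(+0.9) − (-250)·(+0.5)] / -1125 = +0.01289
h(-60, 185) = 184.2 + (+0.008000)·(-410) + (+0.01289)·(100) = 184.2 -3.280 +1.289 = 182.209 m.

182.2 m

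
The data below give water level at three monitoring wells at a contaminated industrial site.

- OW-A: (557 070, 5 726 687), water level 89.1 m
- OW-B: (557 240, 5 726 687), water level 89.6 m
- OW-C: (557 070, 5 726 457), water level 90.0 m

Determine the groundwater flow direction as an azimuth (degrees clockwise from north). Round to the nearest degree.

∂h/∂x = (89.6 − 89.1) / (557240 − 557070) = +0.002941
∂h/∂y = (90.0 − 89.1) / (5726457 − 5726687) = -0.003913
Flow direction (−∇h) has components (-0.002941 E, +0.003913 N).
Azimuth = atan2(E, N) = atan2(-0.002941, +0.003913) = 323.1° ≈ 323°.

323°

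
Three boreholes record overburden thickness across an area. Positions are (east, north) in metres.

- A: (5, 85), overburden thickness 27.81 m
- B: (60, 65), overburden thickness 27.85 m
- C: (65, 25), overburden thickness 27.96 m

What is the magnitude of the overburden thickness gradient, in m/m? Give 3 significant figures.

0.00280 m/m

Differences from A: to B (Δx, Δy, Δh) = (55, -20, +0.04); to C = (60, -60, +0.15).
Determinant of the coordinate differences = 55·(-60) − 60·(-20) = -2100.
∂d/∂x = [(+0.04)·(-60) − (+0.15)·(-20)] / -2100 = -0.0002857
∂d/∂y = [55·(+0.15) − 60·(+0.04)] / -2100 = -0.002786
|∇f| = √(-0.0002857² + -0.002786²) = 0.002801 m/m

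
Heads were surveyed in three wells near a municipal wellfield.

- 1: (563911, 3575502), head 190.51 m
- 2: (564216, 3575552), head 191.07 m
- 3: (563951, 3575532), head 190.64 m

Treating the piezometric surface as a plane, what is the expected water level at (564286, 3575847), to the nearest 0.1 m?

Taking 1 as reference: 2−1 = (305, 50, +0.56); 3−1 = (40, 30, +0.13).
Determinant of the coordinate differences = 305·30 − 40·50 = 7150.
∂h/∂x = [(+0.56)·30 − (+0.13)·50] / 7150 = +0.001441
∂h/∂y = [305·(+0.13) − 40·(+0.56)] / 7150 = +0.002413
h(564286, 3575847) = 190.51 + (+0.001441)·(375) + (+0.002413)·(345) = 190.51 +0.540 +0.832 = 191.883 m.

191.9 m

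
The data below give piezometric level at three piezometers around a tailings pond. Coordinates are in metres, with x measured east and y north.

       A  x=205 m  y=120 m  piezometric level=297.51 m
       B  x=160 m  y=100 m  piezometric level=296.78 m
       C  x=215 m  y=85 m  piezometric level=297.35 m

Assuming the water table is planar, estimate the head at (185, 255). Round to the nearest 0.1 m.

Taking A as reference: B−A = (-45, -20, -0.73); C−A = (10, -35, -0.16).
Solve a·Δx + b·Δy = Δh: det = (-45)·(-35) − 10·(-20) = 1775.
∂h/∂x = [(-0.73)·(-35) − (-0.16)·(-20)] / 1775 = +0.01259
∂h/∂y = [(-45)·(-0.16) − 10·(-0.73)] / 1775 = +0.008169
h(185, 255) = 297.51 + (+0.01259)·(-20) + (+0.008169)·(135) = 297.51 -0.252 +1.103 = 298.361 m.

298.4 m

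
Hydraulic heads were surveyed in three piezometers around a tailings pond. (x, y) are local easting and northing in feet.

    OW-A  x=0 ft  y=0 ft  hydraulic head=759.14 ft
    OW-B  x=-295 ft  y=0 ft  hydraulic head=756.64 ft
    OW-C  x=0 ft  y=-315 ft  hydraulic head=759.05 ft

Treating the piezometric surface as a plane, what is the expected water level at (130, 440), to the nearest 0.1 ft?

760.4 ft

∂h/∂x = (756.64 − 759.14) / (-295 − 0) = +0.008475
∂h/∂y = (759.05 − 759.14) / (-315 − 0) = +0.0002857
h(130, 440) = 759.14 + (+0.008475)·(130) + (+0.0002857)·(440) = 759.14 +1.102 +0.126 = 760.367 ft.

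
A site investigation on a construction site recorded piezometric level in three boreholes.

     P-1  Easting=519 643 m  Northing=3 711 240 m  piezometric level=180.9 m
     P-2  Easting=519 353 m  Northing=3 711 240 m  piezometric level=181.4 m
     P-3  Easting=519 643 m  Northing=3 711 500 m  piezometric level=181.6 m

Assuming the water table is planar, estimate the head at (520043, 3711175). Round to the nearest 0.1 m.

∂h/∂x = (181.4 − 180.9) / (519353 − 519643) = -0.001724
∂h/∂y = (181.6 − 180.9) / (3711500 − 3711240) = +0.002692
h(520043, 3711175) = 180.9 + (-0.001724)·(400) + (+0.002692)·(-65) = 180.9 -0.690 -0.175 = 180.035 m.

180.0 m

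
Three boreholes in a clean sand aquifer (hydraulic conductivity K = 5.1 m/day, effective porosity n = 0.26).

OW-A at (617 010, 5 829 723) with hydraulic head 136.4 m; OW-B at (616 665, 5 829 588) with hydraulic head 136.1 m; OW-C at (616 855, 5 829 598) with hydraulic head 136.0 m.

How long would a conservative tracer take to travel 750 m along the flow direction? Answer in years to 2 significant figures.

25 years

Three-point gradient (reference OW-A): Δ to OW-B = (-345, -135, -0.3), Δ to OW-C = (-155, -125, -0.4).
∂h/∂x = -0.0007432, ∂h/∂y = +0.004122 (det = 22200).
|∇h| = √(-0.0007432² + 0.004122²) = 0.004188
Seepage velocity v = K·i/n = 5.1 × 0.004188 / 0.26 = 0.08215 m/day.
t = 750 / 0.08215 = 9130 days = 25 years.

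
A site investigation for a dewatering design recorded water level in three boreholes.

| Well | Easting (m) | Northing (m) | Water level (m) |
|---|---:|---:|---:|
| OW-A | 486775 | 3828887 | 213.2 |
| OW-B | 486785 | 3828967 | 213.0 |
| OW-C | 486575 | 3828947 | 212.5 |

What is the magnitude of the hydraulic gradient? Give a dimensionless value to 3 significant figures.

0.00388

Taking OW-A as reference: OW-B−OW-A = (10, 80, -0.2); OW-C−OW-A = (-200, 60, -0.7).
Solve a·Δx + b·Δy = Δh: det = 10·60 − (-200)·80 = 16600.
∂h/∂x = [(-0.2)·60 − (-0.7)·80] / 16600 = +0.002651
∂h/∂y = [10·(-0.7) − (-200)·(-0.2)] / 16600 = -0.002831
|∇h| = √(0.002651² + -0.002831²) = 0.003878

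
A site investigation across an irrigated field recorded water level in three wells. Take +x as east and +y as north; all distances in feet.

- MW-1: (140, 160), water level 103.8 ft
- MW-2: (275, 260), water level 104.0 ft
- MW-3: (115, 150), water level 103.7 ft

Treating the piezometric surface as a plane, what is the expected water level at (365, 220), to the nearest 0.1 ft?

Three-point gradient (reference MW-1): Δ to MW-2 = (135, 100, +0.2), Δ to MW-3 = (-25, -10, -0.1).
∂h/∂x = +0.006957, ∂h/∂y = -0.007391 (det = 1150).
h(365, 220) = 103.8 + (+0.006957)·(225) + (-0.007391)·(60) = 103.8 +1.565 -0.443 = 104.922 ft.

104.9 ft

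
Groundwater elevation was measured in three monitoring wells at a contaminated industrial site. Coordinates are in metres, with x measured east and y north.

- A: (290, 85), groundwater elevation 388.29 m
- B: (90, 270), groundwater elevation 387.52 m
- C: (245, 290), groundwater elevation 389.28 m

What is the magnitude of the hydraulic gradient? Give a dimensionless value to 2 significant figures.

0.013

Differences from A: to B (Δx, Δy, Δh) = (-200, 185, -0.77); to C = (-45, 205, +0.99).
Solve a·Δx + b·Δy = Δh: det = (-200)·205 − (-45)·185 = -32675.
∂h/∂x = [(-0.77)·205 − (+0.99)·185] / -32675 = +0.01044
∂h/∂y = [(-200)·(+0.99) − (-45)·(-0.77)] / -32675 = +0.007120
|∇h| = √(0.01044² + 0.007120²) = 0.01264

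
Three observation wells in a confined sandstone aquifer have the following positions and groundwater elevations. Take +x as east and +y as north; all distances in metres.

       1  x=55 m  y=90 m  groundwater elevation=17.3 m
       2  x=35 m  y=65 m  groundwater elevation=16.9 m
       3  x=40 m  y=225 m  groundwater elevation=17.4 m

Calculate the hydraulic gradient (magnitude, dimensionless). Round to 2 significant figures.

0.017

With h = a·x + b·y + c and 1 as origin, the differences give:
  (-20)·a + (-25)·b = -0.4
  (-15)·a + 135·b = +0.1
Eliminate b (×135 and ×(-25), subtract): -3075·a = -51.50 → a = ∂h/∂x = +0.01675
Back-substitute: b = ∂h/∂y = +0.002602.
|∇h| = √(0.01675² + 0.002602²) = 0.01695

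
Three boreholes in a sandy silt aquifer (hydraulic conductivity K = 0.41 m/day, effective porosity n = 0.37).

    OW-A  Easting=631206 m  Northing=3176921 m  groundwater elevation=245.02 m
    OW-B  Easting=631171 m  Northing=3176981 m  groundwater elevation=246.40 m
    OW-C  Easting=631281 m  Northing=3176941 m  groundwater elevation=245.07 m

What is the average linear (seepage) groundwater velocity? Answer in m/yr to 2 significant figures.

8.4 m/yr

Differences from OW-A: to OW-B (Δx, Δy, Δh) = (-35, 60, +1.38); to OW-C = (75, 20, +0.05).
Solve a·Δx + b·Δy = Δh: det = (-35)·20 − 75·60 = -5200.
∂h/∂x = [(+1.38)·20 − (+0.05)·60] / -5200 = -0.004731
∂h/∂y = [(-35)·(+0.05) − 75·(+1.38)] / -5200 = +0.02024
|∇h| = √(-0.004731² + 0.02024²) = 0.02079
Seepage velocity v = K·i/n = 0.41 × 0.02079 / 0.37 = 0.02304 m/day = 8.415 m/yr.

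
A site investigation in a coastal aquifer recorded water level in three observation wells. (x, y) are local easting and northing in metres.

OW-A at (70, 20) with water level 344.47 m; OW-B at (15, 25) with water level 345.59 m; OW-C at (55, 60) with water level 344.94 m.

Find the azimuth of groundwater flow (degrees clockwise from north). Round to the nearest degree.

Taking OW-A as reference: OW-B−OW-A = (-55, 5, +1.12); OW-C−OW-A = (-15, 40, +0.47).
Determinant of the coordinate differences = (-55)·40 − (-15)·5 = -2125.
∂h/∂x = [(+1.12)·40 − (+0.47)·5] / -2125 = -0.01998
∂h/∂y = [(-55)·(+0.47) − (-15)·(+1.12)] / -2125 = +0.004259
Flow direction (−∇h) has components (+0.01998 E, -0.004259 N).
Azimuth = atan2(E, N) = atan2(+0.01998, -0.004259) = 102.0° ≈ 102°.

102°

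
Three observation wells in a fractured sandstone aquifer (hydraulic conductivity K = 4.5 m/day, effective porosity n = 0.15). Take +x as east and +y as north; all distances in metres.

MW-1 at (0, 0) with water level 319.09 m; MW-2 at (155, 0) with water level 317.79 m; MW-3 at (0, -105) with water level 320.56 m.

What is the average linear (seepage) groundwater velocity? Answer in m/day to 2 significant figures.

∂h/∂x = (317.79 − 319.09) / (155 − 0) = -0.008387
∂h/∂y = (320.56 − 319.09) / (-105 − 0) = -0.01400
|∇h| = √(-0.008387² + -0.01400²) = 0.01632
Seepage velocity v = K·i/n = 4.5 × 0.01632 / 0.15 = 0.4896 m/day.

0.49 m/day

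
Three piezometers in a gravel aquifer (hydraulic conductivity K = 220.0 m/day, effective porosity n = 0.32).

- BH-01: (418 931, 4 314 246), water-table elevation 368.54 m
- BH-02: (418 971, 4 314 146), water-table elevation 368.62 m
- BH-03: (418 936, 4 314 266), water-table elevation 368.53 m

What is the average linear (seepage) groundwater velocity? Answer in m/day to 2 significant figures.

0.53 m/day

Differences from BH-01: to BH-02 (Δx, Δy, Δh) = (40, -100, +0.08); to BH-03 = (5, 20, -0.01).
Solve a·Δx + b·Δy = Δh: det = 40·20 − 5·(-100) = 1300.
∂h/∂x = [(+0.08)·20 − (-0.01)·(-100)] / 1300 = +0.0004615
∂h/∂y = [40·(-0.01) − 5·(+0.08)] / 1300 = -0.0006154
|∇h| = √(0.0004615² + -0.0006154²) = 0.0007692
Seepage velocity v = K·i/n = 220.0 × 0.0007692 / 0.32 = 0.5288 m/day.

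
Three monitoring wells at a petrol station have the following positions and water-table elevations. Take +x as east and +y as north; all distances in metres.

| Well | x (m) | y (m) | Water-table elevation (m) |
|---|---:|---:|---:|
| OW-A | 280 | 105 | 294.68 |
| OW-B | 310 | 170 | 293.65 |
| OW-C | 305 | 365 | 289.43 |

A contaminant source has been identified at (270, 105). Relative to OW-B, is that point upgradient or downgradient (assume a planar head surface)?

upgradient

Differences from OW-A: to OW-B (Δx, Δy, Δh) = (30, 65, -1.03); to OW-C = (25, 260, -5.25).
Solve a·Δx + b·Δy = Δh: det = 30·260 − 25·65 = 6175.
∂h/∂x = [(-1.03)·260 − (-5.25)·65] / 6175 = +0.01189
∂h/∂y = [30·(-5.25) − 25·(-1.03)] / 6175 = -0.02134
Head at (270, 105) = 294.68 + (+0.01189)·(-10) + (-0.02134)·(0) = 294.56 m.
That is higher than the 293.65 m at OW-B, so the point is upgradient.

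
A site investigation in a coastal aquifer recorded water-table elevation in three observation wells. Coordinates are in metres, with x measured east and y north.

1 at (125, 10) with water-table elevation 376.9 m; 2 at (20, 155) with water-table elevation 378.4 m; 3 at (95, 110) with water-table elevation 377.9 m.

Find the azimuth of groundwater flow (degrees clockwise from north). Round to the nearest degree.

With h = a·x + b·y + c and 1 as origin, the differences give:
  (-105)·a + 145·b = +1.5
  (-30)·a + 100·b = +1.0
Eliminate b (×100 and ×145, subtract): -6150·a = 5.00 → a = ∂h/∂x = -0.0008130
Back-substitute: b = ∂h/∂y = +0.009756.
Flow direction (−∇h) has components (+0.0008130 E, -0.009756 N).
Azimuth = atan2(E, N) = atan2(+0.0008130, -0.009756) = 175.2° ≈ 175°.

175°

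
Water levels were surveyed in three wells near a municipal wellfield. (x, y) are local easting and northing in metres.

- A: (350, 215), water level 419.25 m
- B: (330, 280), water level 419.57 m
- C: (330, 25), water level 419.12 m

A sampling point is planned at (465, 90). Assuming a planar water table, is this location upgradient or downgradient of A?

Differences from A: to B (Δx, Δy, Δh) = (-20, 65, +0.32); to C = (-20, -190, -0.13).
Solve a·Δx + b·Δy = Δh: det = (-20)·(-190) − (-20)·65 = 5100.
∂h/∂x = [(+0.32)·(-190) − (-0.13)·65] / 5100 = -0.01026
∂h/∂y = [(-20)·(-0.13) − (-20)·(+0.32)] / 5100 = +0.001765
Head at (465, 90) = 419.25 + (-0.01026)·(115) + (+0.001765)·(-125) = 417.85 m.
That is lower than the 419.25 m at A, so the point is downgradient.

downgradient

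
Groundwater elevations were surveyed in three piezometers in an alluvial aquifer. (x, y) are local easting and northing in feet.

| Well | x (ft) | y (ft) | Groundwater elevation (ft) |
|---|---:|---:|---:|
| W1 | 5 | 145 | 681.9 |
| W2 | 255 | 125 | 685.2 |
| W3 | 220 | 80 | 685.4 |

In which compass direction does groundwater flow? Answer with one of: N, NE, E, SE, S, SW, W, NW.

Differences from W1: to W2 (Δx, Δy, Δh) = (250, -20, +3.3); to W3 = (215, -65, +3.5).
Determinant of the coordinate differences = 250·(-65) − 215·(-20) = -11950.
∂h/∂x = [(+3.3)·(-65) − (+3.5)·(-20)] / -11950 = +0.01209
∂h/∂y = [250·(+3.5) − 215·(+3.3)] / -11950 = -0.01385
Flow = −∇h = (-0.01209 east, +0.01385 north), which points northwest.

NW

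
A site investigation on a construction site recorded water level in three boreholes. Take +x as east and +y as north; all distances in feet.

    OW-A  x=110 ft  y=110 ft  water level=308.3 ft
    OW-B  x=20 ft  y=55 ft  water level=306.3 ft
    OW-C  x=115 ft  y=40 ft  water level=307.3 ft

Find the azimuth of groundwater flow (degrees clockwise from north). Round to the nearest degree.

220°

Differences from OW-A: to OW-B (Δx, Δy, Δh) = (-90, -55, -2.0); to OW-C = (5, -70, -1.0).
Solve a·Δx + b·Δy = Δh: det = (-90)·(-70) − 5·(-55) = 6575.
∂h/∂x = [(-2.0)·(-70) − (-1.0)·(-55)] / 6575 = +0.01293
∂h/∂y = [(-90)·(-1.0) − 5·(-2.0)] / 6575 = +0.01521
Flow direction (−∇h) has components (-0.01293 E, -0.01521 N).
Azimuth = atan2(E, N) = atan2(-0.01293, -0.01521) = 220.4° ≈ 220°.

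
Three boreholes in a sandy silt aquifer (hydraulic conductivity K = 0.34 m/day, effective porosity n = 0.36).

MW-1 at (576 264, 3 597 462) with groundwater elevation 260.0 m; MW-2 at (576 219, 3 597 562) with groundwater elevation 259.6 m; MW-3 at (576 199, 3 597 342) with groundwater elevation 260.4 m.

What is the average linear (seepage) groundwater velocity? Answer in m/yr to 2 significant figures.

With h = a·x + b·y + c and MW-1 as origin, the differences give:
  (-45)·a + 100·b = -0.4
  (-65)·a + (-120)·b = +0.4
Eliminate b (×(-120) and ×100, subtract): 11900·a = 8.00 → a = ∂h/∂x = +0.0006723
Back-substitute: b = ∂h/∂y = -0.003697.
|∇h| = √(0.0006723² + -0.003697²) = 0.003758
Seepage velocity v = K·i/n = 0.34 × 0.003758 / 0.36 = 0.003549 m/day = 1.296 m/yr.

1.3 m/yr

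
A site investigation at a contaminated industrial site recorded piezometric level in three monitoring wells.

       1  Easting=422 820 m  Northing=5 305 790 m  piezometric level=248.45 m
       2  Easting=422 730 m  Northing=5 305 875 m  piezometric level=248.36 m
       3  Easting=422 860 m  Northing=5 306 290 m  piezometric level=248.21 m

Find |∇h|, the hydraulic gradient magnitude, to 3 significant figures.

Three-point gradient (reference 1): Δ to 2 = (-90, 85, -0.09), Δ to 3 = (40, 500, -0.24).
∂h/∂x = +0.0005083, ∂h/∂y = -0.0005207 (det = -48400).
|∇h| = √(0.0005083² + -0.0005207²) = 0.0007277

0.000728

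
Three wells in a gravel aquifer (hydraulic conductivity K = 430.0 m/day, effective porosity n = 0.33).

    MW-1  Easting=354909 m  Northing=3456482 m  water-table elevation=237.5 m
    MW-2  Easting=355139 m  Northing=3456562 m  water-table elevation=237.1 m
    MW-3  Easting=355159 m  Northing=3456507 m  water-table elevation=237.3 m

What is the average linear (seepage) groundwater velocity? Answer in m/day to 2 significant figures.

5.0 m/day

Taking MW-1 as reference: MW-2−MW-1 = (230, 80, -0.4); MW-3−MW-1 = (250, 25, -0.2).
Solve a·Δx + b·Δy = Δh: det = 230·25 − 250·80 = -14250.
∂h/∂x = [(-0.4)·25 − (-0.2)·80] / -14250 = -0.0004211
∂h/∂y = [230·(-0.2) − 250·(-0.4)] / -14250 = -0.003789
|∇h| = √(-0.0004211² + -0.003789²) = 0.003812
Seepage velocity v = K·i/n = 430.0 × 0.003812 / 0.33 = 4.967 m/day.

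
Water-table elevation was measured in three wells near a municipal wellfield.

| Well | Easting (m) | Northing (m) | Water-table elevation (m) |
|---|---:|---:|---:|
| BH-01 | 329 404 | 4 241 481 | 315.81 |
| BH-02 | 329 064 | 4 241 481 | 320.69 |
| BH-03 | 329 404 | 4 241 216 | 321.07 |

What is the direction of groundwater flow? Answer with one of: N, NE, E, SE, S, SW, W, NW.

NE

∂h/∂x = (320.69 − 315.81) / (329064 − 329404) = -0.01435
∂h/∂y = (321.07 − 315.81) / (4241216 − 4241481) = -0.01985
Flow = −∇h = (+0.01435 east, +0.01985 north), which points northeast.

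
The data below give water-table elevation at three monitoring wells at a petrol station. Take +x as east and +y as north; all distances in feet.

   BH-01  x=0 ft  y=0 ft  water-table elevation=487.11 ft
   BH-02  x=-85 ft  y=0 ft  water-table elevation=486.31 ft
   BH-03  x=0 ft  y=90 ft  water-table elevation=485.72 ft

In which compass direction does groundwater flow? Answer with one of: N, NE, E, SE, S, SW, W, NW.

NW

∂h/∂x = (486.31 − 487.11) / (-85 − 0) = +0.009412
∂h/∂y = (485.72 − 487.11) / (90 − 0) = -0.01544
Flow = −∇h = (-0.009412 east, +0.01544 north), which points northwest.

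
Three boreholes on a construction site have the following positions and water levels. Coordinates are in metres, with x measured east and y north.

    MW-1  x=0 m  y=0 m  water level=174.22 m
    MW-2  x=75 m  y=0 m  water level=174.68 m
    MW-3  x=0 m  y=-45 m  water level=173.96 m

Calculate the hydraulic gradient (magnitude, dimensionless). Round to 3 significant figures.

∂h/∂x = (174.68 − 174.22) / (75 − 0) = +0.006133
∂h/∂y = (173.96 − 174.22) / (-45 − 0) = +0.005778
|∇h| = √(0.006133² + 0.005778²) = 0.008426

0.00843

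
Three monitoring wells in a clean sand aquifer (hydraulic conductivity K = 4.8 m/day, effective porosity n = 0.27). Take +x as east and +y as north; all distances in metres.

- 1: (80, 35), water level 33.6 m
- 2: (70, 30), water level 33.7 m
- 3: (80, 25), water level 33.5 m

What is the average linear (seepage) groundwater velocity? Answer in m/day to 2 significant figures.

With h = a·x + b·y + c and 1 as origin, the differences give:
  (-10)·a + (-5)·b = +0.1
  0·a + (-10)·b = -0.1
Eliminate b (×(-10) and ×(-5), subtract): 100·a = -1.50 → a = ∂h/∂x = -0.01500
Back-substitute: b = ∂h/∂y = +0.01000.
|∇h| = √(-0.01500² + 0.01000²) = 0.01803
Seepage velocity v = K·i/n = 4.8 × 0.01803 / 0.27 = 0.3205 m/day.

0.32 m/day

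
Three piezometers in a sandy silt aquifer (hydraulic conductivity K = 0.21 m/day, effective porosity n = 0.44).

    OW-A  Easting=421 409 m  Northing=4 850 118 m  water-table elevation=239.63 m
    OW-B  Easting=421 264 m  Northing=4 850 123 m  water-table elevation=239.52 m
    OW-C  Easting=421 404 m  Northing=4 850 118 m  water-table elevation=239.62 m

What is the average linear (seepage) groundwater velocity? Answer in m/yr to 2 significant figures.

With h = a·x + b·y + c and OW-A as origin, the differences give:
  (-145)·a + 5·b = -0.11
  (-5)·a + 0·b = -0.01
Eliminate b (×0 and ×5, subtract): 25·a = 0.050 → a = ∂h/∂x = +0.002000
Back-substitute: b = ∂h/∂y = +0.03600.
|∇h| = √(0.002000² + 0.03600²) = 0.03606
Seepage velocity v = K·i/n = 0.21 × 0.03606 / 0.44 = 0.01721 m/day = 6.286 m/yr.

6.3 m/yr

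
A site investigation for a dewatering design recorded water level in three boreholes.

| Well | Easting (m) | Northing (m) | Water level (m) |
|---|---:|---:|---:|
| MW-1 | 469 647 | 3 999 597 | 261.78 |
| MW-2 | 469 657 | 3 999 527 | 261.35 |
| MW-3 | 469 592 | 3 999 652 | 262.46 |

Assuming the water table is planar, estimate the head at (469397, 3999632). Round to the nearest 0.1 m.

Taking MW-1 as reference: MW-2−MW-1 = (10, -70, -0.43); MW-3−MW-1 = (-55, 55, +0.68).
Determinant of the coordinate differences = 10·55 − (-55)·(-70) = -3300.
∂h/∂x = [(-0.43)·55 − (+0.68)·(-70)] / -3300 = -0.007258
∂h/∂y = [10·(+0.68) − (-55)·(-0.43)] / -3300 = +0.005106
h(469397, 3999632) = 261.78 + (-0.007258)·(-250) + (+0.005106)·(35) = 261.78 +1.814 +0.179 = 263.773 m.

263.8 m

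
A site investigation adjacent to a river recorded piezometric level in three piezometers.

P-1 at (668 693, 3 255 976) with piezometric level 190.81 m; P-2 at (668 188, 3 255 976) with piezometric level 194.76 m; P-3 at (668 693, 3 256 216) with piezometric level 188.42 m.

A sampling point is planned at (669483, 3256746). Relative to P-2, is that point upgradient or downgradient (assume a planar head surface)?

∂h/∂x = (194.76 − 190.81) / (668188 − 668693) = -0.007822
∂h/∂y = (188.42 − 190.81) / (3256216 − 3255976) = -0.009958
Head at (669483, 3256746) = 190.81 + (-0.007822)·(790) + (-0.009958)·(770) = 176.96 m.
That is lower than the 194.76 m at P-2, so the point is downgradient.

downgradient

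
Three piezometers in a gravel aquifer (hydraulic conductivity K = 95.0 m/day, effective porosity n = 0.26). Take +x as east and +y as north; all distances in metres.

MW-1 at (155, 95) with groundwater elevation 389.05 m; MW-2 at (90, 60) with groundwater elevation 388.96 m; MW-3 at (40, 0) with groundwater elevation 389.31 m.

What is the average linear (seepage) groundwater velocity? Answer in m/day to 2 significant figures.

5.5 m/day

With h = a·x + b·y + c and MW-1 as origin, the differences give:
  (-65)·a + (-35)·b = -0.09
  (-115)·a + (-95)·b = +0.26
Eliminate b (×(-95) and ×(-35), subtract): 2150·a = 17.650 → a = ∂h/∂x = +0.008209
Back-substitute: b = ∂h/∂y = -0.01267.
|∇h| = √(0.008209² + -0.01267²) = 0.0151
Seepage velocity v = K·i/n = 95.0 × 0.0151 / 0.26 = 5.517 m/day.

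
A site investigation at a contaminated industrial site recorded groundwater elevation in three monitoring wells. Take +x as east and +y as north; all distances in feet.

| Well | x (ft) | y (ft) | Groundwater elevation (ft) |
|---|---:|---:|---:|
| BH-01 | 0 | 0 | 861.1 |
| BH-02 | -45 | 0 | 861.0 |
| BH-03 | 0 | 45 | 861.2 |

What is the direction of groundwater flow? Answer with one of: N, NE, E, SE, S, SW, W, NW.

∂h/∂x = (861.0 − 861.1) / (-45 − 0) = +0.002222
∂h/∂y = (861.2 − 861.1) / (45 − 0) = +0.002222
Flow = −∇h = (-0.002222 east, -0.002222 north), which points southwest.

SW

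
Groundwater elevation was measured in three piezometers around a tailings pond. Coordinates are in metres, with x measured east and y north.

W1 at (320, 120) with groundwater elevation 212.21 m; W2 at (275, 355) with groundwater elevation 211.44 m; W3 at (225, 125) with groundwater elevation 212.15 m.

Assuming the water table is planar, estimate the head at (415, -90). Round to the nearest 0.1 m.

With h = a·x + b·y + c and W1 as origin, the differences give:
  (-45)·a + 235·b = -0.77
  (-95)·a + 5·b = -0.06
Eliminate b (×5 and ×235, subtract): 22100·a = 10.250 → a = ∂h/∂x = +0.0004638
Back-substitute: b = ∂h/∂y = -0.003188.
h(415, -90) = 212.21 + (+0.0004638)·(95) + (-0.003188)·(-210) = 212.21 +0.044 +0.669 = 212.923 m.

212.9 m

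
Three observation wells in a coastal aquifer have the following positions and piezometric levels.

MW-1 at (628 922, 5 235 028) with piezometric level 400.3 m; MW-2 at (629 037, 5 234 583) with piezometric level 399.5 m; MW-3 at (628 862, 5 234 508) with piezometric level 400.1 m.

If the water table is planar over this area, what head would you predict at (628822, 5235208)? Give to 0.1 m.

400.8 m

Differences from MW-1: to MW-2 (Δx, Δy, Δh) = (115, -445, -0.8); to MW-3 = (-60, -520, -0.2).
Determinant of the coordinate differences = 115·(-520) − (-60)·(-445) = -86500.
∂h/∂x = [(-0.8)·(-520) − (-0.2)·(-445)] / -86500 = -0.003780
∂h/∂y = [115·(-0.2) − (-60)·(-0.8)] / -86500 = +0.0008208
h(628822, 5235208) = 400.3 + (-0.003780)·(-100) + (+0.0008208)·(180) = 400.3 +0.378 +0.148 = 400.826 m.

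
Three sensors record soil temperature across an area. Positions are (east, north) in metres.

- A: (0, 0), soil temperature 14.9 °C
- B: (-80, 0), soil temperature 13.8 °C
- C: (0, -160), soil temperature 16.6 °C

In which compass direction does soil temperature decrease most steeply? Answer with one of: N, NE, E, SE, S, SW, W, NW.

NW

∂T/∂x = (13.8 − 14.9) / (-80 − 0) = +0.01375
∂T/∂y = (16.6 − 14.9) / (-160 − 0) = -0.01063
Steepest decrease is along −∇f = (-0.01375 E, +0.01063 N) → northwest.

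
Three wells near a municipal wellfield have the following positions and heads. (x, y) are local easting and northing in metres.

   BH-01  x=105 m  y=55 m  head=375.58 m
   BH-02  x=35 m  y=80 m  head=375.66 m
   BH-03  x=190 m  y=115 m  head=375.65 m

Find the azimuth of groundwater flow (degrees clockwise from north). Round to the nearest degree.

Differences from BH-01: to BH-02 (Δx, Δy, Δh) = (-70, 25, +0.08); to BH-03 = (85, 60, +0.07).
Solve a·Δx + b·Δy = Δh: det = (-70)·60 − 85·25 = -6325.
∂h/∂x = [(+0.08)·60 − (+0.07)·25] / -6325 = -0.0004822
∂h/∂y = [(-70)·(+0.07) − 85·(+0.08)] / -6325 = +0.001850
Flow direction (−∇h) has components (+0.0004822 E, -0.001850 N).
Azimuth = atan2(E, N) = atan2(+0.0004822, -0.001850) = 165.4° ≈ 165°.

165°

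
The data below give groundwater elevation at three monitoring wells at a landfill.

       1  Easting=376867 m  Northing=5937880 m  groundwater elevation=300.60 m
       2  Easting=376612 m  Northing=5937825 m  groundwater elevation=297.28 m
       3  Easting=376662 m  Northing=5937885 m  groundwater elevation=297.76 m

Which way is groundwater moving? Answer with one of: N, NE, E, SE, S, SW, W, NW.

Differences from 1: to 2 (Δx, Δy, Δh) = (-255, -55, -3.32); to 3 = (-205, 5, -2.84).
Solve a·Δx + b·Δy = Δh: det = (-255)·5 − (-205)·(-55) = -12550.
∂h/∂x = [(-3.32)·5 − (-2.84)·(-55)] / -12550 = +0.01377
∂h/∂y = [(-255)·(-2.84) − (-205)·(-3.32)] / -12550 = -0.003474
Flow = −∇h = (-0.01377 east, +0.003474 north), which points west.

W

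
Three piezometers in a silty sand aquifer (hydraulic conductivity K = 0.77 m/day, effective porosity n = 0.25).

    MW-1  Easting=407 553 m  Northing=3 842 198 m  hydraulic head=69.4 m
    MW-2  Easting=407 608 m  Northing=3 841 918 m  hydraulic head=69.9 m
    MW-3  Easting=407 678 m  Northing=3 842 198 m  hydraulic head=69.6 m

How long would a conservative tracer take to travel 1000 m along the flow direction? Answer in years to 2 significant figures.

Differences from MW-1: to MW-2 (Δx, Δy, Δh) = (55, -280, +0.5); to MW-3 = (125, 0, +0.2).
Determinant of the coordinate differences = 55·0 − 125·(-280) = 35000.
∂h/∂x = [(+0.5)·0 − (+0.2)·(-280)] / 35000 = +0.001600
∂h/∂y = [55·(+0.2) − 125·(+0.5)] / 35000 = -0.001471
|∇h| = √(0.001600² + -0.001471²) = 0.002173
Seepage velocity v = K·i/n = 0.77 × 0.002173 / 0.25 = 0.006693 m/day.
t = 1000 / 0.006693 = 1.494e+05 days = 409 years.

410 years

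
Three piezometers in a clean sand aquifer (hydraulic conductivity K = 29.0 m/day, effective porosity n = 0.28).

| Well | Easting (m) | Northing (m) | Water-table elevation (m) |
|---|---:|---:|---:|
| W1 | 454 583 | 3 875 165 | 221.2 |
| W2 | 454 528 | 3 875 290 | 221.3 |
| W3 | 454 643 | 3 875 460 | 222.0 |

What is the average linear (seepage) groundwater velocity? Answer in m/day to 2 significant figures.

Three-point gradient (reference W1): Δ to W2 = (-55, 125, +0.1), Δ to W3 = (60, 295, +0.8).
∂h/∂x = +0.002972, ∂h/∂y = +0.002107 (det = -23725).
|∇h| = √(0.002972² + 0.002107²) = 0.003643
Seepage velocity v = K·i/n = 29.0 × 0.003643 / 0.28 = 0.3773 m/day.

0.38 m/day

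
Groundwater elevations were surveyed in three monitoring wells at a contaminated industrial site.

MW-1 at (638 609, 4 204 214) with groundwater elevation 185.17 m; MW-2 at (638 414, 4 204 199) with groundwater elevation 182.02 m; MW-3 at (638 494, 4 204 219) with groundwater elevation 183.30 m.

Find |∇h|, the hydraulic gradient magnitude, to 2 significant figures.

0.016

Differences from MW-1: to MW-2 (Δx, Δy, Δh) = (-195, -15, -3.15); to MW-3 = (-115, 5, -1.87).
Determinant of the coordinate differences = (-195)·5 − (-115)·(-15) = -2700.
∂h/∂x = [(-3.15)·5 − (-1.87)·(-15)] / -2700 = +0.01622
∂h/∂y = [(-195)·(-1.87) − (-115)·(-3.15)] / -2700 = -0.0008889
|∇h| = √(0.01622² + -0.0008889²) = 0.01624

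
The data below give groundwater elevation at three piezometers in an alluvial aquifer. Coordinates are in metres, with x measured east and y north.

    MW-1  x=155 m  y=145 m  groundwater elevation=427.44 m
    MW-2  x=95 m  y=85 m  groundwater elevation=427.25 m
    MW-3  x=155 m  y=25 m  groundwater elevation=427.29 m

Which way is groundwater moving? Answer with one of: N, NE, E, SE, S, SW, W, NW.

SW

Differences from MW-1: to MW-2 (Δx, Δy, Δh) = (-60, -60, -0.19); to MW-3 = (0, -120, -0.15).
Determinant of the coordinate differences = (-60)·(-120) − 0·(-60) = 7200.
∂h/∂x = [(-0.19)·(-120) − (-0.15)·(-60)] / 7200 = +0.001917
∂h/∂y = [(-60)·(-0.15) − 0·(-0.19)] / 7200 = +0.001250
Flow = −∇h = (-0.001917 east, -0.001250 north), which points southwest.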